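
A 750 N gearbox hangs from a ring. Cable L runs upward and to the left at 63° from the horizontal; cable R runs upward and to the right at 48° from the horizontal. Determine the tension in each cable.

ΣF_x = 0: −T_L·cos63° + T_R·cos48° = 0 → T_R = 0.678478·T_L.
ΣF_y = 0: T_L·sin63° + T_R·sin48° = 750.
Substitute: T_L·(0.891007 + 0.678478·0.743145) = 750 → T_L = 537.552 ≈ 537.6 N.
Then T_R = 0.678478 × 537.552 = 364.7 N.

T_L = 537.6 N, T_R = 364.7 N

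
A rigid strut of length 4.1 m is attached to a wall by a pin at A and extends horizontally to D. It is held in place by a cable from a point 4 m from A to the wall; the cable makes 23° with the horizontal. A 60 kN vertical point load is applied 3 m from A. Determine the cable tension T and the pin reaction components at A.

ΣM about A: T·sin23°·4 − 60·3 = 0 → T = 180/(4·0.390731) = 115.169 ≈ 115.2 kN.
ΣF_x = 0: A_x − T·cos23° = 0 → A_x = 115.169 × 0.920505 = 106.0 kN.
ΣF_y = 0: A_y + T·sin23° − 60 = 0 → A_y = 60 − 115.169 × 0.390731 = 15.00 kN.

T = 115.2 kN, A_x = 106.0 kN, A_y = 15.00 kN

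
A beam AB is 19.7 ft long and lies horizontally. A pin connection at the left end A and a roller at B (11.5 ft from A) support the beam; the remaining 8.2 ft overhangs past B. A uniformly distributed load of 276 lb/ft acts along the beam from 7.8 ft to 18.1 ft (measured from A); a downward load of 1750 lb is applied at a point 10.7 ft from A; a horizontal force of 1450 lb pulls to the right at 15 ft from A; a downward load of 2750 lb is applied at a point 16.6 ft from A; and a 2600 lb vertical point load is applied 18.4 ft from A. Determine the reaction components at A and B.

Resultant of the distributed load: 276 × 10.3 = 2842.8 lb at 12.95 ft from A.
ΣM about A: B_y·11.5 − (276·10.3)·12.95 − 1750·10.7 − 2750·16.6 − 2600·18.4 = 0 → B_y = 149029.26/11.5 = 12959.1 ≈ 12960 lb.
ΣF_y = 0: A_y + 12959.1 − 276·10.3 − 1750 − 2750 − 2600 = 0 → A_y = -3016 lb.
ΣF_x = 0: A_x + 1450 = 0 → A_x = -1450 lb.

A_x = -1450 lb, A_y = -3016 lb, B_y = 12960 lb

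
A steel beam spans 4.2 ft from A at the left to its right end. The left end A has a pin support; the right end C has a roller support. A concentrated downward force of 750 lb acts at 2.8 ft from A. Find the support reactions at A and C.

ΣM about A: C_y·4.2 − 750·2.8 = 0 → C_y = 2100/4.2 = 500.0 lb.
ΣF_y = 0: A_y + 500 − 750 = 0 → A_y = 250.0 lb.
ΣF_x = 0: no horizontal applied forces, so A_x = 0.

A_x = 0, A_y = 250.0 lb, C_y = 500.0 lb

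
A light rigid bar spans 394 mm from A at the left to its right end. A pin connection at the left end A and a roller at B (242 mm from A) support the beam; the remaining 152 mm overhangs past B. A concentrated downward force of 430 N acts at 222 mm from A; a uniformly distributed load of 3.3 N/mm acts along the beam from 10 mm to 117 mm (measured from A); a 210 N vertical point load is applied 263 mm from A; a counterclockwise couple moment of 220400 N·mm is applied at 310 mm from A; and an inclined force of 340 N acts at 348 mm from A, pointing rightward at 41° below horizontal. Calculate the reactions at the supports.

Resultant of the distributed load: 3.3 × 107 = 353.1 N at 63.5 mm from A.
ΣM about A: B_y·242 − 430·222 − (3.3·107)·63.5 − 210·263 + 220400 − 340·sin41°·348 = 0 → B_y = 30336.8/242 = 125.359 ≈ 125.4 N.
ΣF_y = 0: A_y + 125.359 − 430 − 3.3·107 − 210 − 340·sin41° = 0 → A_y = 1091 N.
ΣF_x = 0: A_x + 340·cos41° = 0 → A_x = -256.6 N.

A_x = -256.6 N, A_y = 1091 N, B_y = 125.4 N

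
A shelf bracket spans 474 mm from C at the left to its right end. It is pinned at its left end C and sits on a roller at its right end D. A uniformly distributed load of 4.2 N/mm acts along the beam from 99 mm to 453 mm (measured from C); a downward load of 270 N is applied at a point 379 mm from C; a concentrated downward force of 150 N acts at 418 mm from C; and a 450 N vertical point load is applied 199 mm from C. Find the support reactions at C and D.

Resultant of the distributed load: 4.2 × 354 = 1486.8 N at 276 mm from C.
Moments about C: D_y·474 − (4.2·354)·276 − 270·379 − 150·418 − 450·199 = 0 → D_y = 664936.8/474 = 1402.82 ≈ 1403 N.
ΣF_y = 0: C_y + 1402.82 − 4.2·354 − 270 − 150 − 450 = 0 → C_y = 954.0 N.
ΣF_x = 0: no horizontal applied forces, so C_x = 0.

C_x = 0, C_y = 954.0 N, D_y = 1403 N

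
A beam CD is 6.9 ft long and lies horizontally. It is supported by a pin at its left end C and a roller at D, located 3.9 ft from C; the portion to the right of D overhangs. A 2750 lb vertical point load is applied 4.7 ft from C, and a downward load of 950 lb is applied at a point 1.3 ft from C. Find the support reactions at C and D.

C_x = 0, C_y = 69.23 lb, D_y = 3631 lb

Moments about C: D_y·3.9 − 2750·4.7 − 950·1.3 = 0 → D_y = 14160/3.9 = 3630.77 ≈ 3631 lb.
ΣF_y = 0: C_y + 3630.77 − 2750 − 950 = 0 → C_y = 69.23 lb.
ΣF_x = 0: no horizontal applied forces, so C_x = 0.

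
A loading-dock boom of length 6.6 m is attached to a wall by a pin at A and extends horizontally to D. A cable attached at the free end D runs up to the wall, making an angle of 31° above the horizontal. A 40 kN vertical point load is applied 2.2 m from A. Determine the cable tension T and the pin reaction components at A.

ΣM about A: T·sin31°·6.6 − 40·2.2 = 0 → T = 88/(6.6·0.515038) = 25.8881 ≈ 25.89 kN.
ΣF_x = 0: A_x − T·cos31° = 0 → A_x = 25.8881 × 0.857167 = 22.19 kN.
ΣF_y = 0: A_y + T·sin31° − 40 = 0 → A_y = 40 − 25.8881 × 0.515038 = 26.67 kN.

T = 25.89 kN, A_x = 22.19 kN, A_y = 26.67 kN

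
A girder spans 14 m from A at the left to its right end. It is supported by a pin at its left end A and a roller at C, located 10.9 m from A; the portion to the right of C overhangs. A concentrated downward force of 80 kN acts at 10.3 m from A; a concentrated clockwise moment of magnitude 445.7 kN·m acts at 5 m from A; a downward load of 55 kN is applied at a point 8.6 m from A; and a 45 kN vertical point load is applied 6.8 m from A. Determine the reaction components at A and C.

A_x = 0, A_y = -7.954 kN, C_y = 188.0 kN

ΣM about A: C_y·10.9 − 80·10.3 − 445.7 − 55·8.6 − 45·6.8 = 0 → C_y = 2048.7/10.9 = 187.954 ≈ 188.0 kN.
ΣF_y = 0: A_y + 187.954 − 80 − 55 − 45 = 0 → A_y = -7.954 kN.
ΣF_x = 0: no horizontal applied forces, so A_x = 0.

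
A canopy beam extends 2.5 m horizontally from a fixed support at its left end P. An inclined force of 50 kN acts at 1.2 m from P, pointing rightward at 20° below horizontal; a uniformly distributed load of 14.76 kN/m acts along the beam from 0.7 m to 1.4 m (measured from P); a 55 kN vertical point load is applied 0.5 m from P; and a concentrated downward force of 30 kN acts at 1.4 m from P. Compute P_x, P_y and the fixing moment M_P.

Resultant of the distributed load: 14.76 × 0.7 = 10.332 kN at 1.05 m from P.
ΣF_x = 0: P_x + 50·cos20° = 0 → P_x = -46.98 kN.
ΣF_y = 0: P_y − 50·sin20° − 14.76·0.7 − 55 − 30 = 0 → P_y = 112.4 kN.
ΣM about P: M_P − 50·sin20°·1.2 − (14.76·0.7)·1.05 − 55·0.5 − 30·1.4 = 0 → M_P = 100.9 kN·m.

P_x = -46.98 kN, P_y = 112.4 kN, M_P = 100.9 kN·m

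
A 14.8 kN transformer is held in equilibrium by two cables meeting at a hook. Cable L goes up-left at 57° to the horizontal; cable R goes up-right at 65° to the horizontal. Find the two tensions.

ΣF_x = 0: −T_L·cos57° + T_R·cos65° = 0 → T_R = 1.28873·T_L.
ΣF_y = 0: T_L·sin57° + T_R·sin65° = 14.8.
Substitute: T_L·(0.838671 + 1.28873·0.906308) = 14.8 → T_L = 7.37545 ≈ 7.375 kN.
Then T_R = 1.28873 × 7.37545 = 9.505 kN.

T_L = 7.375 kN, T_R = 9.505 kN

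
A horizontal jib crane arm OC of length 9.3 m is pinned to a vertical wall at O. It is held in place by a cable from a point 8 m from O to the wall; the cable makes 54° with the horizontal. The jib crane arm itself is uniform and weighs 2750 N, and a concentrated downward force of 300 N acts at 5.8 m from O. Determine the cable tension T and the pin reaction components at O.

ΣM about O: T·sin54°·8 − 2750·4.65 − 300·5.8 = 0 → T = 14527.5/(8·0.809017) = 2244.62 ≈ 2245 N.
ΣF_x = 0: O_x − T·cos54° = 0 → O_x = 2244.62 × 0.587785 = 1319 N.
ΣF_y = 0: O_y + T·sin54° − 2750 − 300 = 0 → O_y = 3050 − 2244.62 × 0.809017 = 1234 N.

T = 2245 N, O_x = 1319 N, O_y = 1234 N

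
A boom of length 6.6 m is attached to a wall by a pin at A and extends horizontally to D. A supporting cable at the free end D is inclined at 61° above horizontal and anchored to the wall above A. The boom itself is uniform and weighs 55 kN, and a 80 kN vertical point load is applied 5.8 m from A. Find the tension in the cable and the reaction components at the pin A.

T = 111.8 kN, A_x = 54.21 kN, A_y = 37.20 kN

ΣM about A: T·sin61°·6.6 − 55·3.3 − 80·5.8 = 0 → T = 645.5/(6.6·0.87462) = 111.823 ≈ 111.8 kN.
ΣF_x = 0: A_x − T·cos61° = 0 → A_x = 111.823 × 0.48481 = 54.21 kN.
ΣF_y = 0: A_y + T·sin61° − 55 − 80 = 0 → A_y = 135 − 111.823 × 0.87462 = 37.20 kN.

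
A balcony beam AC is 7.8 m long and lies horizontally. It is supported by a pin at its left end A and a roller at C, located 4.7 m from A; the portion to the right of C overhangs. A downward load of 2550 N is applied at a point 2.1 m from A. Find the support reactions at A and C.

Taking moments about A: C_y·4.7 − 2550·2.1 = 0 → C_y = 5355/4.7 = 1139.36 ≈ 1139 N.
ΣF_y = 0: A_y + 1139.36 − 2550 = 0 → A_y = 1411 N.
ΣF_x = 0: no horizontal applied forces, so A_x = 0.

A_x = 0, A_y = 1411 N, C_y = 1139 N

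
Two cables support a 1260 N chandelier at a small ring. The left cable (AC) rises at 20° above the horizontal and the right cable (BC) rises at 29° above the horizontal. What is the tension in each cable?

ΣF_x = 0: −T_AC·cos20° + T_BC·cos29° = 0 → T_BC = 1.0744·T_AC.
ΣF_y = 0: T_AC·sin20° + T_BC·sin29° = 1260.
Substitute: T_AC·(0.34202 + 1.0744·0.48481) = 1260 → T_AC = 1460.19 ≈ 1460 N.
Then T_BC = 1.0744 × 1460.19 = 1569 N.

T_AC = 1460 N, T_BC = 1569 N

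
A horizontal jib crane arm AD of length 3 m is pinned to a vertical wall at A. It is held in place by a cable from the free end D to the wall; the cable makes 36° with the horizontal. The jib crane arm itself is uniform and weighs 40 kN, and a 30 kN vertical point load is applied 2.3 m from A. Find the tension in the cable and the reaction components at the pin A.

ΣM about A: T·sin36°·3 − 40·1.5 − 30·2.3 = 0 → T = 129/(3·0.587785) = 73.156 ≈ 73.16 kN.
ΣF_x = 0: A_x − T·cos36° = 0 → A_x = 73.156 × 0.809017 = 59.18 kN.
ΣF_y = 0: A_y + T·sin36° − 40 − 30 = 0 → A_y = 70 − 73.156 × 0.587785 = 27.00 kN.

T = 73.16 kN, A_x = 59.18 kN, A_y = 27.00 kN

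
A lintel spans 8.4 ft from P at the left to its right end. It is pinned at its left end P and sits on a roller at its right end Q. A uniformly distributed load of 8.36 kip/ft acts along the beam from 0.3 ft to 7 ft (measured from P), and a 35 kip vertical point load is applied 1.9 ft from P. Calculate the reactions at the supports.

P_x = 0, P_y = 58.76 kip, Q_y = 32.26 kip

Resultant of the distributed load: 8.36 × 6.7 = 56.012 kip at 3.65 ft from P.
Moments about P: Q_y·8.4 − (8.36·6.7)·3.65 − 35·1.9 = 0 → Q_y = 270.9438/8.4 = 32.2552 ≈ 32.26 kip.
ΣF_y = 0: P_y + 32.2552 − 8.36·6.7 − 35 = 0 → P_y = 58.76 kip.
ΣF_x = 0: no horizontal applied forces, so P_x = 0.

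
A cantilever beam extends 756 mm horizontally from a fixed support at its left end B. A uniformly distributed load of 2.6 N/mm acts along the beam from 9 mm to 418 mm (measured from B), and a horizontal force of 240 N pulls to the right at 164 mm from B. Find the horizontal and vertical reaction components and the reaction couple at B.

B_x = -240.0 N, B_y = 1063 N, M_B = 227000 N·mm

Resultant of the distributed load: 2.6 × 409 = 1063.4 N at 213.5 mm from B.
ΣF_x = 0: B_x + 240 = 0 → B_x = -240.0 N.
ΣF_y = 0: B_y − 2.6·409 = 0 → B_y = 1063 N.
ΣM about B: M_B − (2.6·409)·213.5 = 0 → M_B = 227000 N·mm.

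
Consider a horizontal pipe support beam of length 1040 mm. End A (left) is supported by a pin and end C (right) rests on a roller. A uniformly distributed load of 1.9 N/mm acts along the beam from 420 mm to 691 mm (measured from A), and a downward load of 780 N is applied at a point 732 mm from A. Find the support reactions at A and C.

A_x = 0, A_y = 470.9 N, C_y = 824.0 N

Resultant of the distributed load: 1.9 × 271 = 514.9 N at 555.5 mm from A.
Moments about A: C_y·1040 − (1.9·271)·555.5 − 780·732 = 0 → C_y = 856986.95/1040 = 824.026 ≈ 824.0 N.
ΣF_y = 0: A_y + 824.026 − 1.9·271 − 780 = 0 → A_y = 470.9 N.
ΣF_x = 0: no horizontal applied forces, so A_x = 0.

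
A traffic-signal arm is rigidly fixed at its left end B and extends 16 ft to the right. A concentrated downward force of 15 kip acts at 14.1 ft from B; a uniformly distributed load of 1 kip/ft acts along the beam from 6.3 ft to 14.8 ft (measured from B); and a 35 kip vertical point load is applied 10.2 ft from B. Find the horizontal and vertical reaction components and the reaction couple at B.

Resultant of the distributed load: 1 × 8.5 = 8.5 kip at 10.55 ft from B.
ΣF_x = 0: B_x = 0.
ΣF_y = 0: B_y − 15 − 1·8.5 − 35 = 0 → B_y = 58.50 kip.
ΣM about B: M_B − 15·14.1 − (1·8.5)·10.55 − 35·10.2 = 0 → M_B = 658.2 kip·ft.

B_x = 0, B_y = 58.50 kip, M_B = 658.2 kip·ft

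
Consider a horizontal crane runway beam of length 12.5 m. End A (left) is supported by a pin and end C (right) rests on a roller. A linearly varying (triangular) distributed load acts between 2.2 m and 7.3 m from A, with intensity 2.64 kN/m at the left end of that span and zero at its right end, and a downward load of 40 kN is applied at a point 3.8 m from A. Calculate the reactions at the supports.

A_x = 0, A_y = 32.47 kN, C_y = 14.26 kN

Resultant of the triangular load: ½ × 2.64 × 5.1 = 6.732 kN, acting at 3.9 m from A (one-third of the span from the peak).
Taking moments about A: C_y·12.5 − (½·2.64·5.1)·3.9 − 40·3.8 = 0 → C_y = 178.2548/12.5 = 14.2604 ≈ 14.26 kN.
ΣF_y = 0: A_y + 14.2604 − ½·2.64·5.1 − 40 = 0 → A_y = 32.47 kN.
ΣF_x = 0: no horizontal applied forces, so A_x = 0.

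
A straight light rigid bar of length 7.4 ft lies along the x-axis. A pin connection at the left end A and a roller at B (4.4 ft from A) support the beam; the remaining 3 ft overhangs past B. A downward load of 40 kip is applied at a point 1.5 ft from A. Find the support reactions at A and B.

A_x = 0, A_y = 26.36 kip, B_y = 13.64 kip

Moments about A: B_y·4.4 − 40·1.5 = 0 → B_y = 60/4.4 = 13.6364 ≈ 13.64 kip.
ΣF_y = 0: A_y + 13.6364 − 40 = 0 → A_y = 26.36 kip.
ΣF_x = 0: no horizontal applied forces, so A_x = 0.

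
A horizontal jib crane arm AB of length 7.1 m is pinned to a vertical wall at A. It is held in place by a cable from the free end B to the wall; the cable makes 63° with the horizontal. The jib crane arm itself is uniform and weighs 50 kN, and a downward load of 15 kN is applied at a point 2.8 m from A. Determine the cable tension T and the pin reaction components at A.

T = 34.70 kN, A_x = 15.75 kN, A_y = 34.08 kN

ΣM about A: T·sin63°·7.1 − 50·3.55 − 15·2.8 = 0 → T = 219.5/(7.1·0.891007) = 34.6973 ≈ 34.70 kN.
ΣF_x = 0: A_x − T·cos63° = 0 → A_x = 34.6973 × 0.45399 = 15.75 kN.
ΣF_y = 0: A_y + T·sin63° − 50 − 15 = 0 → A_y = 65 − 34.6973 × 0.891007 = 34.08 kN.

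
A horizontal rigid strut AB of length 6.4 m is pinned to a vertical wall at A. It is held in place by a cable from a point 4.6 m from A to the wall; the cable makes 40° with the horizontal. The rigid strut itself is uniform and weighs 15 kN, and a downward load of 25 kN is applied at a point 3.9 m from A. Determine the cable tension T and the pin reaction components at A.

T = 49.21 kN, A_x = 37.70 kN, A_y = 8.370 kN

ΣM about A: T·sin40°·4.6 − 15·3.2 − 25·3.9 = 0 → T = 145.5/(4.6·0.642788) = 49.2082 ≈ 49.21 kN.
ΣF_x = 0: A_x − T·cos40° = 0 → A_x = 49.2082 × 0.766044 = 37.70 kN.
ΣF_y = 0: A_y + T·sin40° − 15 − 25 = 0 → A_y = 40 − 49.2082 × 0.642788 = 8.370 kN.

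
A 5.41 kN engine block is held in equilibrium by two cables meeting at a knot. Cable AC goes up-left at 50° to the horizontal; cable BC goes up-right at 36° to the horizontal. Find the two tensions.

T_AC = 4.387 kN, T_BC = 3.486 kN

ΣF_x = 0: −T_AC·cos50° + T_BC·cos36° = 0 → T_BC = 0.794529·T_AC.
ΣF_y = 0: T_AC·sin50° + T_BC·sin36° = 5.41.
Substitute: T_AC·(0.766044 + 0.794529·0.587785) = 5.41 → T_AC = 4.38747 ≈ 4.387 kN.
Then T_BC = 0.794529 × 4.38747 = 3.486 kN.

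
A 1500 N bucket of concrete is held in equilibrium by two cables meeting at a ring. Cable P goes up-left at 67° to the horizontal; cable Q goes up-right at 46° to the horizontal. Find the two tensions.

T_P = 1132 N, T_Q = 636.7 N

ΣF_x = 0: −T_P·cos67° + T_Q·cos46° = 0 → T_Q = 0.56248·T_P.
ΣF_y = 0: T_P·sin67° + T_Q·sin46° = 1500.
Substitute: T_P·(0.920505 + 0.56248·0.71934) = 1500 → T_P = 1131.97 ≈ 1132 N.
Then T_Q = 0.56248 × 1131.97 = 636.7 N.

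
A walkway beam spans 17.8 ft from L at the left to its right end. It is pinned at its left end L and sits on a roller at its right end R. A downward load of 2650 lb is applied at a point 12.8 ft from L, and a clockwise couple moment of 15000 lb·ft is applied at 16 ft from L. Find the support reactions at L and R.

L_x = 0, L_y = -98.31 lb, R_y = 2748 lb

Moments about L: R_y·17.8 − 2650·12.8 − 15000 = 0 → R_y = 48920/17.8 = 2748.31 ≈ 2748 lb.
ΣF_y = 0: L_y + 2748.31 − 2650 = 0 → L_y = -98.31 lb.
ΣF_x = 0: no horizontal applied forces, so L_x = 0.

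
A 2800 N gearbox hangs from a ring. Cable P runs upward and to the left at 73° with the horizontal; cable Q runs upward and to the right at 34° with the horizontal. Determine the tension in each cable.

T_P = 2427 N, T_Q = 856.0 N

ΣF_x = 0: −T_P·cos73° + T_Q·cos34° = 0 → T_Q = 0.352664·T_P.
ΣF_y = 0: T_P·sin73° + T_Q·sin34° = 2800.
Substitute: T_P·(0.956305 + 0.352664·0.559193) = 2800 → T_P = 2427.37 ≈ 2427 N.
Then T_Q = 0.352664 × 2427.37 = 856.0 N.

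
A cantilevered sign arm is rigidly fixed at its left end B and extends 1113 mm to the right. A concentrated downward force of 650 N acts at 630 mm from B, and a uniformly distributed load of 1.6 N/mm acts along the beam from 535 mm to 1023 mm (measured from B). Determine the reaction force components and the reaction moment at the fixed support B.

Resultant of the distributed load: 1.6 × 488 = 780.8 N at 779 mm from B.
ΣF_x = 0: B_x = 0.
ΣF_y = 0: B_y − 650 − 1.6·488 = 0 → B_y = 1431 N.
ΣM about B: M_B − 650·630 − (1.6·488)·779 = 0 → M_B = 1018000 N·mm.

B_x = 0, B_y = 1431 N, M_B = 1018000 N·mm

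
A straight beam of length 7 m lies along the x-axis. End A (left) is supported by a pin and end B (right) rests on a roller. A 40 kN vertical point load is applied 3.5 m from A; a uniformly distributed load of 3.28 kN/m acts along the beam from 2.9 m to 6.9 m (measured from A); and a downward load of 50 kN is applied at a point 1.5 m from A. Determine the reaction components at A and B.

Resultant of the distributed load: 3.28 × 4 = 13.12 kN at 4.9 m from A.
Moments about A: B_y·7 − 40·3.5 − (3.28·4)·4.9 − 50·1.5 = 0 → B_y = 279.288/7 = 39.8983 ≈ 39.90 kN.
ΣF_y = 0: A_y + 39.8983 − 40 − 3.28·4 − 50 = 0 → A_y = 63.22 kN.
ΣF_x = 0: no horizontal applied forces, so A_x = 0.

A_x = 0, A_y = 63.22 kN, B_y = 39.90 kN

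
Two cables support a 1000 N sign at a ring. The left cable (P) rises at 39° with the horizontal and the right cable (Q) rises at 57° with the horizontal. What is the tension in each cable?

ΣF_x = 0: −T_P·cos39° + T_Q·cos57° = 0 → T_Q = 1.4269·T_P.
ΣF_y = 0: T_P·sin39° + T_Q·sin57° = 1000.
Substitute: T_P·(0.62932 + 1.4269·0.838671) = 1000 → T_P = 547.639 ≈ 547.6 N.
Then T_Q = 1.4269 × 547.639 = 781.4 N.

T_P = 547.6 N, T_Q = 781.4 N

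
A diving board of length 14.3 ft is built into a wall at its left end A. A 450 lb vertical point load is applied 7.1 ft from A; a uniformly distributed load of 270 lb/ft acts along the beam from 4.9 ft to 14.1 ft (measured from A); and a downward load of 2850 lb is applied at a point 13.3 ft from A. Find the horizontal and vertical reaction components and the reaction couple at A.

A_x = 0, A_y = 5784 lb, M_A = 64700 lb·ft

Resultant of the distributed load: 270 × 9.2 = 2484 lb at 9.5 ft from A.
ΣF_x = 0: A_x = 0.
ΣF_y = 0: A_y − 450 − 270·9.2 − 2850 = 0 → A_y = 5784 lb.
ΣM about A: M_A − 450·7.1 − (270·9.2)·9.5 − 2850·13.3 = 0 → M_A = 64700 lb·ft.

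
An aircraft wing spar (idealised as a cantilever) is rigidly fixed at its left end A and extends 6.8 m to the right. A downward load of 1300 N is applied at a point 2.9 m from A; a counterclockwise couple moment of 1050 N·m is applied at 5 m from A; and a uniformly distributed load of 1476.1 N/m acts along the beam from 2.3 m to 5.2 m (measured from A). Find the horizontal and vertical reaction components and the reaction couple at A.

A_x = 0, A_y = 5581 N, M_A = 18770 N·m

Resultant of the distributed load: 1476.1 × 2.9 = 4280.69 N at 3.75 m from A.
ΣF_x = 0: A_x = 0.
ΣF_y = 0: A_y − 1300 − 1476.1·2.9 = 0 → A_y = 5581 N.
ΣM about A: M_A − 1300·2.9 + 1050 − (1476.1·2.9)·3.75 = 0 → M_A = 18770 N·m.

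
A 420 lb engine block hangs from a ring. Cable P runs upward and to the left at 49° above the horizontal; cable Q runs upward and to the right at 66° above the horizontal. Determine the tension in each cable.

T_P = 188.5 lb, T_Q = 304.0 lb

ΣF_x = 0: −T_P·cos49° + T_Q·cos66° = 0 → T_Q = 1.61298·T_P.
ΣF_y = 0: T_P·sin49° + T_Q·sin66° = 420.
Substitute: T_P·(0.75471 + 1.61298·0.913545) = 420 → T_P = 188.49 ≈ 188.5 lb.
Then T_Q = 1.61298 × 188.49 = 304.0 lb.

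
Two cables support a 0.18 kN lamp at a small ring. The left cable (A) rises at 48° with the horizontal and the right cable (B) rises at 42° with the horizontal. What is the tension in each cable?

T_A = 0.1338 kN, T_B = 0.1204 kN

ΣF_x = 0: −T_A·cos48° + T_B·cos42° = 0 → T_B = 0.900404·T_A.
ΣF_y = 0: T_A·sin48° + T_B·sin42° = 0.18.
Substitute: T_A·(0.743145 + 0.900404·0.669131) = 0.18 → T_A = 0.133766 ≈ 0.1338 kN.
Then T_B = 0.900404 × 0.133766 = 0.1204 kN.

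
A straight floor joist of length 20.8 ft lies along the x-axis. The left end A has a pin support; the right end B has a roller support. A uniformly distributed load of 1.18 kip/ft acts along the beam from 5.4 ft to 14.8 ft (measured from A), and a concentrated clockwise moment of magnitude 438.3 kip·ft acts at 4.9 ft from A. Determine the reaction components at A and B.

A_x = 0, A_y = -15.37 kip, B_y = 26.46 kip

Resultant of the distributed load: 1.18 × 9.4 = 11.092 kip at 10.1 ft from A.
Taking moments about A: B_y·20.8 − (1.18·9.4)·10.1 − 438.3 = 0 → B_y = 550.3292/20.8 = 26.4581 ≈ 26.46 kip.
ΣF_y = 0: A_y + 26.4581 − 1.18·9.4 = 0 → A_y = -15.37 kip.
ΣF_x = 0: no horizontal applied forces, so A_x = 0.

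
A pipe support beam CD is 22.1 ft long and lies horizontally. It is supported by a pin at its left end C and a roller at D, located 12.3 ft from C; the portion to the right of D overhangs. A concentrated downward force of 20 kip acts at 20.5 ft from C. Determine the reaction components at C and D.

C_x = 0, C_y = -13.33 kip, D_y = 33.33 kip

ΣM about C: D_y·12.3 − 20·20.5 = 0 → D_y = 410/12.3 = 33.3333 ≈ 33.33 kip.
ΣF_y = 0: C_y + 33.3333 − 20 = 0 → C_y = -13.33 kip.
ΣF_x = 0: no horizontal applied forces, so C_x = 0.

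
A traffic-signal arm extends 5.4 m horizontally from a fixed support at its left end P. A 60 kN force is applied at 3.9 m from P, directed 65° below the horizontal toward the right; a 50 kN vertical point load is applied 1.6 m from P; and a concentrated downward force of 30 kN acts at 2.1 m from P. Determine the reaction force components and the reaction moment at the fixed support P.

ΣF_x = 0: P_x + 60·cos65° = 0 → P_x = -25.36 kN.
ΣF_y = 0: P_y − 60·sin65° − 50 − 30 = 0 → P_y = 134.4 kN.
ΣM about P: M_P − 60·sin65°·3.9 − 50·1.6 − 30·2.1 = 0 → M_P = 355.1 kN·m.

P_x = -25.36 kN, P_y = 134.4 kN, M_P = 355.1 kN·m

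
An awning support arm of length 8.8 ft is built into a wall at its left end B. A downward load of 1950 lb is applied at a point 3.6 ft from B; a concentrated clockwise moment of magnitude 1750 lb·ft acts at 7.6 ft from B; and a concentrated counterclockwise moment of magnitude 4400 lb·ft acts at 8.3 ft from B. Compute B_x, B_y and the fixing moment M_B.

ΣF_x = 0: B_x = 0.
ΣF_y = 0: B_y − 1950 = 0 → B_y = 1950 lb.
ΣM about B: M_B − 1950·3.6 − 1750 + 4400 = 0 → M_B = 4370 lb·ft.

B_x = 0, B_y = 1950 lb, M_B = 4370 lb·ft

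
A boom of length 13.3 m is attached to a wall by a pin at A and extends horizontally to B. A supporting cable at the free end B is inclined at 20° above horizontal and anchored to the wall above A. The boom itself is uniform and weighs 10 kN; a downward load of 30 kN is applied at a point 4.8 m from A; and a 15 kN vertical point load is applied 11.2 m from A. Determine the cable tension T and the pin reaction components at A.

T = 83.21 kN, A_x = 78.19 kN, A_y = 26.54 kN

ΣM about A: T·sin20°·13.3 − 10·6.65 − 30·4.8 − 15·11.2 = 0 → T = 378.5/(13.3·0.34202) = 83.2076 ≈ 83.21 kN.
ΣF_x = 0: A_x − T·cos20° = 0 → A_x = 83.2076 × 0.939693 = 78.19 kN.
ΣF_y = 0: A_y + T·sin20° − 10 − 30 − 15 = 0 → A_y = 55 − 83.2076 × 0.34202 = 26.54 kN.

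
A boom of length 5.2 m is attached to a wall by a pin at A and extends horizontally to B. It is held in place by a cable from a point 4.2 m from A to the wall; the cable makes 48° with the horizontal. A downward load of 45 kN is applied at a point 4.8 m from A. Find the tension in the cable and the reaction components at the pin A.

T = 69.20 kN, A_x = 46.31 kN, A_y = -6.429 kN

ΣM about A: T·sin48°·4.2 − 45·4.8 = 0 → T = 216/(4.2·0.743145) = 69.204 ≈ 69.20 kN.
ΣF_x = 0: A_x − T·cos48° = 0 → A_x = 69.204 × 0.669131 = 46.31 kN.
ΣF_y = 0: A_y + T·sin48° − 45 = 0 → A_y = 45 − 69.204 × 0.743145 = -6.429 kN.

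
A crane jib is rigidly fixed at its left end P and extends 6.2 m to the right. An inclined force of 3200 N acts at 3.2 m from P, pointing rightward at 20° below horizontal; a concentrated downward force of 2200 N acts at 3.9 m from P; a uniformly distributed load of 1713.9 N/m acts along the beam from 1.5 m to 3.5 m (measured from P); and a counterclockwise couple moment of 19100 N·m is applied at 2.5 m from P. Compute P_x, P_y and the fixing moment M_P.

P_x = -3007 N, P_y = 6722 N, M_P = 1552 N·m

Resultant of the distributed load: 1713.9 × 2 = 3427.8 N at 2.5 m from P.
ΣF_x = 0: P_x + 3200·cos20° = 0 → P_x = -3007 N.
ΣF_y = 0: P_y − 3200·sin20° − 2200 − 1713.9·2 = 0 → P_y = 6722 N.
ΣM about P: M_P − 3200·sin20°·3.2 − 2200·3.9 − (1713.9·2)·2.5 + 19100 = 0 → M_P = 1552 N·m.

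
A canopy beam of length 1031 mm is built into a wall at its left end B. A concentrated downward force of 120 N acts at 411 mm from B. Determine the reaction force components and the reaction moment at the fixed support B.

B_x = 0, B_y = 120.0 N, M_B = 49320 N·mm

ΣF_x = 0: B_x = 0.
ΣF_y = 0: B_y − 120 = 0 → B_y = 120.0 N.
ΣM about B: M_B − 120·411 = 0 → M_B = 49320 N·mm.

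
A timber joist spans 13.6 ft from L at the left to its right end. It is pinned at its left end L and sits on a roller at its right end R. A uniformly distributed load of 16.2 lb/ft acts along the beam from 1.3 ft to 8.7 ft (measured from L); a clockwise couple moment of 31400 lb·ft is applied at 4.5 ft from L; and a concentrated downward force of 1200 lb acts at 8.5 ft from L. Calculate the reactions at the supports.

L_x = 0, L_y = -1783 lb, R_y = 3103 lb

Resultant of the distributed load: 16.2 × 7.4 = 119.88 lb at 5 ft from L.
Moments about L: R_y·13.6 − (16.2·7.4)·5 − 31400 − 1200·8.5 = 0 → R_y = 42199.4/13.6 = 3102.9 ≈ 3103 lb.
ΣF_y = 0: L_y + 3102.9 − 16.2·7.4 − 1200 = 0 → L_y = -1783 lb.
ΣF_x = 0: no horizontal applied forces, so L_x = 0.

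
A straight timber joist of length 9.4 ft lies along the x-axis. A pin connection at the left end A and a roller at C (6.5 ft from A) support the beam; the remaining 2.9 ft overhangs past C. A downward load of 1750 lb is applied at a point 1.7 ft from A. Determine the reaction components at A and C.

Moments about A: C_y·6.5 − 1750·1.7 = 0 → C_y = 2975/6.5 = 457.692 ≈ 457.7 lb.
ΣF_y = 0: A_y + 457.692 − 1750 = 0 → A_y = 1292 lb.
ΣF_x = 0: no horizontal applied forces, so A_x = 0.

A_x = 0, A_y = 1292 lb, C_y = 457.7 lb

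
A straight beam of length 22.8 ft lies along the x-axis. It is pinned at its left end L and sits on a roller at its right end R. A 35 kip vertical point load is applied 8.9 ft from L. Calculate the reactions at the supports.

ΣM about L: R_y·22.8 − 35·8.9 = 0 → R_y = 311.5/22.8 = 13.6623 ≈ 13.66 kip.
ΣF_y = 0: L_y + 13.6623 − 35 = 0 → L_y = 21.34 kip.
ΣF_x = 0: no horizontal applied forces, so L_x = 0.

L_x = 0, L_y = 21.34 kip, R_y = 13.66 kip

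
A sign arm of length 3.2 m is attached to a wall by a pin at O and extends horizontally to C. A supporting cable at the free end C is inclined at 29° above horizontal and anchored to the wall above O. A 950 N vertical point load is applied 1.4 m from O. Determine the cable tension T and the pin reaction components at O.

T = 857.3 N, O_x = 749.8 N, O_y = 534.4 N

ΣM about O: T·sin29°·3.2 − 950·1.4 = 0 → T = 1330/(3.2·0.48481) = 857.295 ≈ 857.3 N.
ΣF_x = 0: O_x − T·cos29° = 0 → O_x = 857.295 × 0.87462 = 749.8 N.
ΣF_y = 0: O_y + T·sin29° − 950 = 0 → O_y = 950 − 857.295 × 0.48481 = 534.4 N.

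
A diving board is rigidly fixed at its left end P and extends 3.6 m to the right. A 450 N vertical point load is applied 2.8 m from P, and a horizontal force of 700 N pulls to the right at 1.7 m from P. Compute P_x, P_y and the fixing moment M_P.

ΣF_x = 0: P_x + 700 = 0 → P_x = -700.0 N.
ΣF_y = 0: P_y − 450 = 0 → P_y = 450.0 N.
ΣM about P: M_P − 450·2.8 = 0 → M_P = 1260 N·m.

P_x = -700.0 N, P_y = 450.0 N, M_P = 1260 N·m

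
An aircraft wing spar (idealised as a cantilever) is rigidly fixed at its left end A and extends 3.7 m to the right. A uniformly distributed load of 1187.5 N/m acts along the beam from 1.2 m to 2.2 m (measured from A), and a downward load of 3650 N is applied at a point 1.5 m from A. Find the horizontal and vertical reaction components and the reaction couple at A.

A_x = 0, A_y = 4838 N, M_A = 7494 N·m

Resultant of the distributed load: 1187.5 × 1 = 1187.5 N at 1.7 m from A.
ΣF_x = 0: A_x = 0.
ΣF_y = 0: A_y − 1187.5·1 − 3650 = 0 → A_y = 4838 N.
ΣM about A: M_A − (1187.5·1)·1.7 − 3650·1.5 = 0 → M_A = 7494 N·m.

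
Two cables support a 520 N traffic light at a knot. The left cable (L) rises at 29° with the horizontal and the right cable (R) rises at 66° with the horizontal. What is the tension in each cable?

T_L = 212.3 N, T_R = 456.5 N

ΣF_x = 0: −T_L·cos29° + T_R·cos66° = 0 → T_R = 2.15033·T_L.
ΣF_y = 0: T_L·sin29° + T_R·sin66° = 520.
Substitute: T_L·(0.48481 + 2.15033·0.913545) = 520 → T_L = 212.311 ≈ 212.3 N.
Then T_R = 2.15033 × 212.311 = 456.5 N.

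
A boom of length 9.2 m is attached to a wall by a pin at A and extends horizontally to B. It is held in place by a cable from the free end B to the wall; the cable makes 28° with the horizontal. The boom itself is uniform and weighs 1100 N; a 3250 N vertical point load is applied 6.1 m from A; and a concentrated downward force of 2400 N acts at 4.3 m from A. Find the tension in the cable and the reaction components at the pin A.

ΣM about A: T·sin28°·9.2 − 1100·4.6 − 3250·6.1 − 2400·4.3 = 0 → T = 35205/(9.2·0.469472) = 8150.92 ≈ 8151 N.
ΣF_x = 0: A_x − T·cos28° = 0 → A_x = 8150.92 × 0.882948 = 7197 N.
ΣF_y = 0: A_y + T·sin28° − 1100 − 3250 − 2400 = 0 → A_y = 6750 − 8150.92 × 0.469472 = 2923 N.

T = 8151 N, A_x = 7197 N, A_y = 2923 N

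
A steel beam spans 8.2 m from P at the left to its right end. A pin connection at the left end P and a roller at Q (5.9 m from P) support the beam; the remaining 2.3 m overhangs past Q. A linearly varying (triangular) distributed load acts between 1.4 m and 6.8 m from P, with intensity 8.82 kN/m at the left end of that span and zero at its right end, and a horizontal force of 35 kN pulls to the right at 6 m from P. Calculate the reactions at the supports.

Resultant of the triangular load: ½ × 8.82 × 5.4 = 23.814 kN, acting at 3.2 m from P (one-third of the span from the peak).
Taking moments about P: Q_y·5.9 − (½·8.82·5.4)·3.2 = 0 → Q_y = 76.2048/5.9 = 12.9161 ≈ 12.92 kN.
ΣF_y = 0: P_y + 12.9161 − ½·8.82·5.4 = 0 → P_y = 10.90 kN.
ΣF_x = 0: P_x + 35 = 0 → P_x = -35.00 kN.

P_x = -35.00 kN, P_y = 10.90 kN, Q_y = 12.92 kN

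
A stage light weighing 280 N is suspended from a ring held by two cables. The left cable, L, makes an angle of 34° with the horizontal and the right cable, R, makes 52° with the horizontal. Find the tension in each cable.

ΣF_x = 0: −T_L·cos34° + T_R·cos52° = 0 → T_R = 1.34658·T_L.
ΣF_y = 0: T_L·sin34° + T_R·sin52° = 280.
Substitute: T_L·(0.559193 + 1.34658·0.788011) = 280 → T_L = 172.806 ≈ 172.8 N.
Then T_R = 1.34658 × 172.806 = 232.7 N.

T_L = 172.8 N, T_R = 232.7 N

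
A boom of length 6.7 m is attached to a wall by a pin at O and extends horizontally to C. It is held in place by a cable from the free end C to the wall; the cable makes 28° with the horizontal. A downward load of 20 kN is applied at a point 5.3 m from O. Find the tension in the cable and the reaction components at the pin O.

ΣM about O: T·sin28°·6.7 − 20·5.3 = 0 → T = 106/(6.7·0.469472) = 33.6993 ≈ 33.70 kN.
ΣF_x = 0: O_x − T·cos28° = 0 → O_x = 33.6993 × 0.882948 = 29.75 kN.
ΣF_y = 0: O_y + T·sin28° − 20 = 0 → O_y = 20 − 33.6993 × 0.469472 = 4.179 kN.

T = 33.70 kN, O_x = 29.75 kN, O_y = 4.179 kN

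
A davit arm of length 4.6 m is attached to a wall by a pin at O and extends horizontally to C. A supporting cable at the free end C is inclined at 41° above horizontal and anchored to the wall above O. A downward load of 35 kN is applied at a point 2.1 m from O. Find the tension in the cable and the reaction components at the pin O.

T = 24.35 kN, O_x = 18.38 kN, O_y = 19.02 kN

ΣM about O: T·sin41°·4.6 − 35·2.1 = 0 → T = 73.5/(4.6·0.656059) = 24.3549 ≈ 24.35 kN.
ΣF_x = 0: O_x − T·cos41° = 0 → O_x = 24.3549 × 0.75471 = 18.38 kN.
ΣF_y = 0: O_y + T·sin41° − 35 = 0 → O_y = 35 − 24.3549 × 0.656059 = 19.02 kN.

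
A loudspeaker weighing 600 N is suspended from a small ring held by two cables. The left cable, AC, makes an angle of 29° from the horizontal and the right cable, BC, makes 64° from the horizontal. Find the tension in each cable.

T_AC = 263.4 N, T_BC = 525.5 N

ΣF_x = 0: −T_AC·cos29° + T_BC·cos64° = 0 → T_BC = 1.99516·T_AC.
ΣF_y = 0: T_AC·sin29° + T_BC·sin64° = 600.
Substitute: T_AC·(0.48481 + 1.99516·0.898794) = 600 → T_AC = 263.383 ≈ 263.4 N.
Then T_BC = 1.99516 × 263.383 = 525.5 N.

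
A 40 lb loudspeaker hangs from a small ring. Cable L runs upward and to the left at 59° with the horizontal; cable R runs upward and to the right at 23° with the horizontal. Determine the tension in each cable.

T_L = 37.18 lb, T_R = 20.80 lb

ΣF_x = 0: −T_L·cos59° + T_R·cos23° = 0 → T_R = 0.559517·T_L.
ΣF_y = 0: T_L·sin59° + T_R·sin23° = 40.
Substitute: T_L·(0.857167 + 0.559517·0.390731) = 40 → T_L = 37.1821 ≈ 37.18 lb.
Then T_R = 0.559517 × 37.1821 = 20.80 lb.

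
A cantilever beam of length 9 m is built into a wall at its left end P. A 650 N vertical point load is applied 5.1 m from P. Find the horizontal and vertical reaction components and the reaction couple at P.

ΣF_x = 0: P_x = 0.
ΣF_y = 0: P_y − 650 = 0 → P_y = 650.0 N.
ΣM about P: M_P − 650·5.1 = 0 → M_P = 3315 N·m.

P_x = 0, P_y = 650.0 N, M_P = 3315 N·m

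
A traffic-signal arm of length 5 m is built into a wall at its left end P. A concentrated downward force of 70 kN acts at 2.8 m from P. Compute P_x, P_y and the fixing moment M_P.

P_x = 0, P_y = 70.00 kN, M_P = 196.0 kN·m

ΣF_x = 0: P_x = 0.
ΣF_y = 0: P_y − 70 = 0 → P_y = 70.00 kN.
ΣM about P: M_P − 70·2.8 = 0 → M_P = 196.0 kN·m.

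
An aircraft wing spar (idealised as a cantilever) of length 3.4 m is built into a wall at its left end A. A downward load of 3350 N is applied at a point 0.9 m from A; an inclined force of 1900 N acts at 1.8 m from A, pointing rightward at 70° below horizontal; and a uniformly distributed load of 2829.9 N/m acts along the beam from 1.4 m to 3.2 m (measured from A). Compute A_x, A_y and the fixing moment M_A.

Resultant of the distributed load: 2829.9 × 1.8 = 5093.82 N at 2.3 m from A.
ΣF_x = 0: A_x + 1900·cos70° = 0 → A_x = -649.8 N.
ΣF_y = 0: A_y − 3350 − 1900·sin70° − 2829.9·1.8 = 0 → A_y = 10230 N.
ΣM about A: M_A − 3350·0.9 − 1900·sin70°·1.8 − (2829.9·1.8)·2.3 = 0 → M_A = 17940 N·m.

A_x = -649.8 N, A_y = 10230 N, M_A = 17940 N·m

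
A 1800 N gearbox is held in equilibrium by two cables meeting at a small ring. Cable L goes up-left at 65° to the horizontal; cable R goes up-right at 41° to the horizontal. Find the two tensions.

ΣF_x = 0: −T_L·cos65° + T_R·cos41° = 0 → T_R = 0.559975·T_L.
ΣF_y = 0: T_L·sin65° + T_R·sin41° = 1800.
Substitute: T_L·(0.906308 + 0.559975·0.656059) = 1800 → T_L = 1413.22 ≈ 1413 N.
Then T_R = 0.559975 × 1413.22 = 791.4 N.

T_L = 1413 N, T_R = 791.4 N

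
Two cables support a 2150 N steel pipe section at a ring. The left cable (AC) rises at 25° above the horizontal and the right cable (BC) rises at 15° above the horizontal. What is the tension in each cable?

T_AC = 3231 N, T_BC = 3031 N

ΣF_x = 0: −T_AC·cos25° + T_BC·cos15° = 0 → T_BC = 0.938279·T_AC.
ΣF_y = 0: T_AC·sin25° + T_BC·sin15° = 2150.
Substitute: T_AC·(0.422618 + 0.938279·0.258819) = 2150 → T_AC = 3230.84 ≈ 3231 N.
Then T_BC = 0.938279 × 3230.84 = 3031 N.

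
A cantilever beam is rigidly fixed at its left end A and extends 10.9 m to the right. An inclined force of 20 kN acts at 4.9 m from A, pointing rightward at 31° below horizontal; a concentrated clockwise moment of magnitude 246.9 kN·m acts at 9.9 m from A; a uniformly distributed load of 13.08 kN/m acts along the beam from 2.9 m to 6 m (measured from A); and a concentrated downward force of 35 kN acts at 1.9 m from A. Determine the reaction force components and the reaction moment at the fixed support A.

Resultant of the distributed load: 13.08 × 3.1 = 40.548 kN at 4.45 m from A.
ΣF_x = 0: A_x + 20·cos31° = 0 → A_x = -17.14 kN.
ΣF_y = 0: A_y − 20·sin31° − 13.08·3.1 − 35 = 0 → A_y = 85.85 kN.
ΣM about A: M_A − 20·sin31°·4.9 − 246.9 − (13.08·3.1)·4.45 − 35·1.9 = 0 → M_A = 544.3 kN·m.

A_x = -17.14 kN, A_y = 85.85 kN, M_A = 544.3 kN·m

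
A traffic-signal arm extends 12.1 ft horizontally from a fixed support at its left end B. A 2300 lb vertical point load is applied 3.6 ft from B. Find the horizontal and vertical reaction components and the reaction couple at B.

ΣF_x = 0: B_x = 0.
ΣF_y = 0: B_y − 2300 = 0 → B_y = 2300 lb.
ΣM about B: M_B − 2300·3.6 = 0 → M_B = 8280 lb·ft.

B_x = 0, B_y = 2300 lb, M_B = 8280 lb·ft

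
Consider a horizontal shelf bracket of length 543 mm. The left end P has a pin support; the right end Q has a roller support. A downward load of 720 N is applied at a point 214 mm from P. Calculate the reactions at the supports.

Taking moments about P: Q_y·543 − 720·214 = 0 → Q_y = 154080/543 = 283.757 ≈ 283.8 N.
ΣF_y = 0: P_y + 283.757 − 720 = 0 → P_y = 436.2 N.
ΣF_x = 0: no horizontal applied forces, so P_x = 0.

P_x = 0, P_y = 436.2 N, Q_y = 283.8 N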